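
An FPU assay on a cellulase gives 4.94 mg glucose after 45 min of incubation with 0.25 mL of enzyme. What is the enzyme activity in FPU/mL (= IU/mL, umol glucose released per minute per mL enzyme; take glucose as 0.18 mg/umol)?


Activity = glucose_mg / (0.18 mg/umol * V_mL * t_min)
= 4.94 / (0.18 * 0.25 * 45)
= 2.4395 FPU/mL

2.4395 FPU/mL


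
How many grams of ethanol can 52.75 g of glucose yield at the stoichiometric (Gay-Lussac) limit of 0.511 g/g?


Theoretical ethanol yield: m_EtOH = 0.511 * m_glucose
m_EtOH = 0.511 * 52.75 = 26.9552 g

26.9552 g


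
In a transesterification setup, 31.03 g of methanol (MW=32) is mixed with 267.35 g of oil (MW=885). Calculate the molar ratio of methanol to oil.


Molar ratio = n_MeOH / n_oil = (MeOH/32) / (oil/885) = (MeOH * 885) / (32 * oil)
= (31.03 * 885) / (32 * 267.35)
= 3.2099

3.2099


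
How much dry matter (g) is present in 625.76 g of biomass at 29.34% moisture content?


Wd = Ww * (1 - MC/100)
= 625.76 * (1 - 29.34/100)
= 442.1620 g

442.1620 g


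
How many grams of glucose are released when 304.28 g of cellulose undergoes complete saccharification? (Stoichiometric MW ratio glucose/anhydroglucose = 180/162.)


glucose = cellulose * 180/162
= 304.28 * 180/162
= 338.0889 g

338.0889 g


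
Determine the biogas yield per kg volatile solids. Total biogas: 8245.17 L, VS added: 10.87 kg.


Y = V / VS
= 8245.17 / 10.87
= 758.5253 L/kg VS

758.5253 L/kg VS


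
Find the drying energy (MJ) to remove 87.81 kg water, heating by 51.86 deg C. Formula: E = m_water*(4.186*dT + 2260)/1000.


E = m_water * (4.186 * dT + 2260) / 1000
= 87.81 * (4.186 * 51.86 + 2260) / 1000
= 217.5129 MJ

217.5129 MJ


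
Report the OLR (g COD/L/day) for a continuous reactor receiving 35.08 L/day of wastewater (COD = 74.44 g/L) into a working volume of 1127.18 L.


OLR = Q * S / V
= 35.08 * 74.44 / 1127.18
= 2.3167 g/L/day

2.3167 g/L/day


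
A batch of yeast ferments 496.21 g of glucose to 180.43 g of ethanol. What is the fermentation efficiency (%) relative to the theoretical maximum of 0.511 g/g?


Fermentation efficiency = (actual / (0.511 * glucose)) * 100
= (180.43 / (0.511 * 496.21)) * 100
= 71.1578%

71.1578%


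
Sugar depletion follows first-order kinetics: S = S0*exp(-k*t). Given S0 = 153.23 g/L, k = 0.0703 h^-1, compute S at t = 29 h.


S = S0 * exp(-k * t)
S = 153.23 * exp(-0.0703 * 29)
S = 19.9502 g/L

19.9502 g/L


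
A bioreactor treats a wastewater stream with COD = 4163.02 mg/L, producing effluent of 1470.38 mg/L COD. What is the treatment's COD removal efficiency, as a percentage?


eta = (COD_in - COD_out) / COD_in * 100
= (4163.02 - 1470.38) / 4163.02 * 100
= 64.6800%

64.6800%


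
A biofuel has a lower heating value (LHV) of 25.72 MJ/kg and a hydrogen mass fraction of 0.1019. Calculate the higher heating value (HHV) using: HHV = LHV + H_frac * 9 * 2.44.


HHV = LHV + H_frac * 9 * 2.44
= 25.72 + 0.1019 * 9 * 2.44
= 27.9577 MJ/kg

27.9577 MJ/kg


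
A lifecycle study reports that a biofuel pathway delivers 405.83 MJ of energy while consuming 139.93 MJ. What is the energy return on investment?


EROI = E_out / E_in
= 405.83 / 139.93
= 2.9002

2.9002


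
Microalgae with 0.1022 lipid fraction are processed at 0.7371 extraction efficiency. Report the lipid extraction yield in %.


Y = lipid_content * extraction_eff * 100
= 0.1022 * 0.7371 * 100
= 7.5332%

7.5332%


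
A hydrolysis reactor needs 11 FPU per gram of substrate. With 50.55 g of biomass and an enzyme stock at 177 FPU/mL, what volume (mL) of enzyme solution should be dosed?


V = dosage * m_sub / activity
V = 11 * 50.55 / 177
V = 3.1415 mL

3.1415 mL


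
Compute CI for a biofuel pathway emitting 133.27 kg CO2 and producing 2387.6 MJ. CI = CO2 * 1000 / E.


CI = CO2 * 1000 / E
= 133.27 * 1000 / 2387.6
= 55.8176 g CO2/MJ

55.8176 g CO2/MJ


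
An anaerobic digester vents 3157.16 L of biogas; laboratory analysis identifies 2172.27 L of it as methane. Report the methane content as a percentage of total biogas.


CH4% = V_CH4 / V_total * 100
= 2172.27 / 3157.16 * 100
= 68.8046%

68.8046%


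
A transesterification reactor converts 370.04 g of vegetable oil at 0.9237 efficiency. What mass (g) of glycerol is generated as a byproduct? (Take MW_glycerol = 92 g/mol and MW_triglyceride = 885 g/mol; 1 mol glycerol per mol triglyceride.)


glycerol = oil * conv * (92/885)
= 370.04 * 0.9237 * 92 / 885
= 35.5324 g

35.5324 g


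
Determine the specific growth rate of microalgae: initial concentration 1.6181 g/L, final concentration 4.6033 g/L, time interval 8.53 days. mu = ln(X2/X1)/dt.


mu = ln(X2/X1) / dt
= ln(4.6033/1.6181) / 8.53
= 0.1226 per day

0.1226 per day


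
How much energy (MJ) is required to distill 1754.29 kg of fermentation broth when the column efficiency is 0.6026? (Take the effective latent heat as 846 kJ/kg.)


E = m * 846 / (eta * 1000)
= 1754.29 * 846 / (0.6026 * 1000)
= 2462.8764 MJ

2462.8764 MJ


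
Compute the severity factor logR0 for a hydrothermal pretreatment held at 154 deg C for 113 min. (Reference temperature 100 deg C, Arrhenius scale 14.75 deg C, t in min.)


logR0 = log10(t * exp((T - 100) / 14.75))
= log10(113 * exp((154 - 100) / 14.75))
= 3.6430

3.6430


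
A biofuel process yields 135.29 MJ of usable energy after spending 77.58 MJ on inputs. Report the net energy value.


NEV = E_out - E_in
= 135.29 - 77.58
= 57.7100 MJ

57.7100 MJ


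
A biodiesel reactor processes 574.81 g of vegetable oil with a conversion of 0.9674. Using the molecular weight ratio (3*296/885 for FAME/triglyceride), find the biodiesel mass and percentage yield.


m_FAME = oil * conv * (3 * 296 / 885) = oil * conv * (888/885)
= 574.81 * 0.9674 * 888 / 885
= 557.9562 g
Y = m_FAME / oil * 100 = conv * (888/885) * 100
= 0.9674 * 888 / 885 * 100
= 97.07%

557.9562 g FAME; Y = 97.07%


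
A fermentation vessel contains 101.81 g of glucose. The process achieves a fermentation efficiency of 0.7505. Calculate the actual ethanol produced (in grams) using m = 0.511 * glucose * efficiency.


Actual ethanol: m = 0.511 * 101.81 * 0.7505
m = 39.0447 g

39.0447 g


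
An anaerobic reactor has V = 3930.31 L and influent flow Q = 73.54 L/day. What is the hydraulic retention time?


HRT = V / Q
= 3930.31 / 73.54
= 53.4445 days

53.4445 days


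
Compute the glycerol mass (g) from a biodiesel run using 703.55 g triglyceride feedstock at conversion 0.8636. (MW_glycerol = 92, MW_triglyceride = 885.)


glycerol = oil * conv * (92/885)
= 703.55 * 0.8636 * 92 / 885
= 63.1615 g

63.1615 g


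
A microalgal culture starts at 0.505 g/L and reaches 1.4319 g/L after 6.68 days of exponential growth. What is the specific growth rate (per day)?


mu = ln(X2/X1) / dt
= ln(1.4319/0.505) / 6.68
= 0.1560 per day

0.1560 per day


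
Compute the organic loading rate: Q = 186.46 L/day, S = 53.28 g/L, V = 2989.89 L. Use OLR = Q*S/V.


OLR = Q * S / V
= 186.46 * 53.28 / 2989.89
= 3.3227 g/L/day

3.3227 g/L/day


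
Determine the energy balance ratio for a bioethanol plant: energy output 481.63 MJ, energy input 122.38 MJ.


EROI = E_out / E_in
= 481.63 / 122.38
= 3.9355

3.9355


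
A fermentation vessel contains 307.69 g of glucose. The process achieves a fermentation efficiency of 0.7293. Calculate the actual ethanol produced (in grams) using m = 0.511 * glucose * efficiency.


Actual ethanol: m = 0.511 * 307.69 * 0.7293
m = 114.6675 g

114.6675 g


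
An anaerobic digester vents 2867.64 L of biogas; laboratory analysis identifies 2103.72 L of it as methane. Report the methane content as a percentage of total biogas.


CH4% = V_CH4 / V_total * 100
= 2103.72 / 2867.64 * 100
= 73.3607%

73.3607%


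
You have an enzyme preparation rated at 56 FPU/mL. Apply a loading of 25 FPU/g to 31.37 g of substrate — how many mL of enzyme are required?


V = dosage * m_sub / activity
V = 25 * 31.37 / 56
V = 14.0045 mL

14.0045 mL


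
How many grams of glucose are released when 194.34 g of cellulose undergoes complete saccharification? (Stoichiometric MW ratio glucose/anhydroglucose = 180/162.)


glucose = cellulose * 180/162
= 194.34 * 180/162
= 215.9333 g

215.9333 g


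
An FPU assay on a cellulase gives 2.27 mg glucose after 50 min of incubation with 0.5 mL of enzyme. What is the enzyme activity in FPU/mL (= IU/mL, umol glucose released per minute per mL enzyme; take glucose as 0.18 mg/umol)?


Activity = glucose_mg / (0.18 mg/umol * V_mL * t_min)
= 2.27 / (0.18 * 0.5 * 50)
= 0.5044 FPU/mL

0.5044 FPU/mL


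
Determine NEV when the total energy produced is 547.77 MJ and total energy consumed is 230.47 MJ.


NEV = E_out - E_in
= 547.77 - 230.47
= 317.3000 MJ

317.3000 MJ


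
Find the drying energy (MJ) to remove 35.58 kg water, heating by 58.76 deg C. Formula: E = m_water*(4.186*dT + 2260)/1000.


E = m_water * (4.186 * dT + 2260) / 1000
= 35.58 * (4.186 * 58.76 + 2260) / 1000
= 89.1624 MJ

89.1624 MJ


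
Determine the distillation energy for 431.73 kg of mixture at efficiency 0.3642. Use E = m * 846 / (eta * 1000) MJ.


E = m * 846 / (eta * 1000)
= 431.73 * 846 / (0.3642 * 1000)
= 1002.8654 MJ

1002.8654 MJ


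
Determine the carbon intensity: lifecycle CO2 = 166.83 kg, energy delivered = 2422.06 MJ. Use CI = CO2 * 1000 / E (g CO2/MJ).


CI = CO2 * 1000 / E
= 166.83 * 1000 / 2422.06
= 68.8794 g CO2/MJ

68.8794 g CO2/MJ


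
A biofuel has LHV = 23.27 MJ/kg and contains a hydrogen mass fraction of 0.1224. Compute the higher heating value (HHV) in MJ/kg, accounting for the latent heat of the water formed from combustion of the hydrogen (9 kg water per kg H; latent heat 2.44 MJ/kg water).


HHV = LHV + H_frac * 9 * 2.44
= 23.27 + 0.1224 * 9 * 2.44
= 25.9579 MJ/kg

25.9579 MJ/kg


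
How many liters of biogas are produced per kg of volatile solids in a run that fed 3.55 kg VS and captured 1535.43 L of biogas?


Y = V / VS
= 1535.43 / 3.55
= 432.5155 L/kg VS

432.5155 L/kg VS


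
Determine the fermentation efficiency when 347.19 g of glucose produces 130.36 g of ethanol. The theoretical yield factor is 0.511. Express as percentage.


Fermentation efficiency = (actual / (0.511 * glucose)) * 100
= (130.36 / (0.511 * 347.19)) * 100
= 73.4778%

73.4778%


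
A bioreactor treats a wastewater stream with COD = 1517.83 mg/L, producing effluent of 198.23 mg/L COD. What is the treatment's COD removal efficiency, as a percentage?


eta = (COD_in - COD_out) / COD_in * 100
= (1517.83 - 198.23) / 1517.83 * 100
= 86.9399%

86.9399%


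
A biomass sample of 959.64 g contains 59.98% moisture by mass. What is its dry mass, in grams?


Wd = Ww * (1 - MC/100)
= 959.64 * (1 - 59.98/100)
= 384.0479 g

384.0479 g


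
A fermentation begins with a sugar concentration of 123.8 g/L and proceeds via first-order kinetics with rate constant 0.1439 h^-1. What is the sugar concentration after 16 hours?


S = S0 * exp(-k * t)
S = 123.8 * exp(-0.1439 * 16)
S = 12.3823 g/L

12.3823 g/L


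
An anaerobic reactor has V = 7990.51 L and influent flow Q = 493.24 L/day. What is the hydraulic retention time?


HRT = V / Q
= 7990.51 / 493.24
= 16.2000 days

16.2000 days


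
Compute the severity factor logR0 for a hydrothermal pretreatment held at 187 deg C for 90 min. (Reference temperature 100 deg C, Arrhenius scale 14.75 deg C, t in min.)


logR0 = log10(t * exp((T - 100) / 14.75))
= log10(90 * exp((187 - 100) / 14.75))
= 4.5158

4.5158


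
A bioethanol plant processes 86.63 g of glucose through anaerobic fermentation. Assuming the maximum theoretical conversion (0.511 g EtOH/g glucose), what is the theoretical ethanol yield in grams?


Theoretical ethanol yield: m_EtOH = 0.511 * m_glucose
m_EtOH = 0.511 * 86.63 = 44.2679 g

44.2679 g


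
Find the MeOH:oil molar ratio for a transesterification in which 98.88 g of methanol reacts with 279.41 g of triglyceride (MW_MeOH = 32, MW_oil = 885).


Molar ratio = n_MeOH / n_oil = (MeOH/32) / (oil/885) = (MeOH * 885) / (32 * oil)
= (98.88 * 885) / (32 * 279.41)
= 9.7872

9.7872


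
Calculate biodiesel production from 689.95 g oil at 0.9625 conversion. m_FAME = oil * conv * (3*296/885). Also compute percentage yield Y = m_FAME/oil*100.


m_FAME = oil * conv * (3 * 296 / 885) = oil * conv * (888/885)
= 689.95 * 0.9625 * 888 / 885
= 666.3280 g
Y = m_FAME / oil * 100 = conv * (888/885) * 100
= 0.9625 * 888 / 885 * 100
= 96.58%

666.3280 g FAME; Y = 96.58%


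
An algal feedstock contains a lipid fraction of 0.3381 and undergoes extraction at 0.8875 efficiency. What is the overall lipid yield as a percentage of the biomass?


Y = lipid_content * extraction_eff * 100
= 0.3381 * 0.8875 * 100
= 30.0064%

30.0064%


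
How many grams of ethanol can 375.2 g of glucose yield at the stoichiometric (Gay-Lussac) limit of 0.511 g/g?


Theoretical ethanol yield: m_EtOH = 0.511 * m_glucose
m_EtOH = 0.511 * 375.2 = 191.7272 g

191.7272 g


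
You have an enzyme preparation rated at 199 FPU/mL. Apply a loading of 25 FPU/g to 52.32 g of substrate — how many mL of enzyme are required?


V = dosage * m_sub / activity
V = 25 * 52.32 / 199
V = 6.5729 mL

6.5729 mL


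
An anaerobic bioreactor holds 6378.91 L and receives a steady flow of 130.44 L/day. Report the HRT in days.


HRT = V / Q
= 6378.91 / 130.44
= 48.9030 days

48.9030 days


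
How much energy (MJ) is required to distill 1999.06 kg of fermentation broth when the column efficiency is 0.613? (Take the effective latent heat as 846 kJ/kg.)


E = m * 846 / (eta * 1000)
= 1999.06 * 846 / (0.613 * 1000)
= 2758.8985 MJ

2758.8985 MJ


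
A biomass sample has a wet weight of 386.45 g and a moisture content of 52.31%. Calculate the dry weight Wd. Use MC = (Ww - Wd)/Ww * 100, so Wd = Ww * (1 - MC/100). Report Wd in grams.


Wd = Ww * (1 - MC/100)
= 386.45 * (1 - 52.31/100)
= 184.2980 g

184.2980 g


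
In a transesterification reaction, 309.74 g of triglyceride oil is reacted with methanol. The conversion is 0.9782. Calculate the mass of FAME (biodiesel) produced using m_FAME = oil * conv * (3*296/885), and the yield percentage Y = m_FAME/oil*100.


m_FAME = oil * conv * (3 * 296 / 885) = oil * conv * (888/885)
= 309.74 * 0.9782 * 888 / 885
= 304.0147 g
Y = m_FAME / oil * 100 = conv * (888/885) * 100
= 0.9782 * 888 / 885 * 100
= 98.15%

304.0147 g FAME; Y = 98.15%


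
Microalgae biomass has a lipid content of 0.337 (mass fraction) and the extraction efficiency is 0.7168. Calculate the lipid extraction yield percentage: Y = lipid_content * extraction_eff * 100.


Y = lipid_content * extraction_eff * 100
= 0.337 * 0.7168 * 100
= 24.1562%

24.1562%


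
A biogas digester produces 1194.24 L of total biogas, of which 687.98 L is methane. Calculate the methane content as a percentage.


CH4% = V_CH4 / V_total * 100
= 687.98 / 1194.24 * 100
= 57.6082%

57.6082%


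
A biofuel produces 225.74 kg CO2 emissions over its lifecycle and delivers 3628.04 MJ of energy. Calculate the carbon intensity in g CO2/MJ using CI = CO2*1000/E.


CI = CO2 * 1000 / E
= 225.74 * 1000 / 3628.04
= 62.2209 g CO2/MJ

62.2209 g CO2/MJ


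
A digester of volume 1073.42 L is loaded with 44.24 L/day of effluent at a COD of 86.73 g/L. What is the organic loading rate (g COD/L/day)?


OLR = Q * S / V
= 44.24 * 86.73 / 1073.42
= 3.5745 g/L/day

3.5745 g/L/day


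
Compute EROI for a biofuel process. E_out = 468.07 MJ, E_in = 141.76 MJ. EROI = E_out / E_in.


EROI = E_out / E_in
= 468.07 / 141.76
= 3.3018

3.3018


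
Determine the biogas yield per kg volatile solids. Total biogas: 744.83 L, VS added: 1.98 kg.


Y = V / VS
= 744.83 / 1.98
= 376.1768 L/kg VS

376.1768 L/kg VS


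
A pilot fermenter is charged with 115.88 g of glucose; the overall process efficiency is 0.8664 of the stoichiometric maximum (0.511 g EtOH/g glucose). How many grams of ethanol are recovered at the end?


Actual ethanol: m = 0.511 * 115.88 * 0.8664
m = 51.3036 g

51.3036 g


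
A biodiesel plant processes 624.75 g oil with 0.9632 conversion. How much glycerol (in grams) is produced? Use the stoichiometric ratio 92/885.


glycerol = oil * conv * (92/885)
= 624.75 * 0.9632 * 92 / 885
= 62.5558 g

62.5558 g


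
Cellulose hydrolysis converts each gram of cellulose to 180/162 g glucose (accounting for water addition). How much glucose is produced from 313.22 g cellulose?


glucose = cellulose * 180/162
= 313.22 * 180/162
= 348.0222 g

348.0222 g


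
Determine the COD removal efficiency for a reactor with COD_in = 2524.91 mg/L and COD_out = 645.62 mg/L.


eta = (COD_in - COD_out) / COD_in * 100
= (2524.91 - 645.62) / 2524.91 * 100
= 74.4300%

74.4300%


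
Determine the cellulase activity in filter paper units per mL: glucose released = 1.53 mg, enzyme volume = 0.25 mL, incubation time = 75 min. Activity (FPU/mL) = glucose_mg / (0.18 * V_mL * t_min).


Activity = glucose_mg / (0.18 mg/umol * V_mL * t_min)
= 1.53 / (0.18 * 0.25 * 75)
= 0.4533 FPU/mL

0.4533 FPU/mL


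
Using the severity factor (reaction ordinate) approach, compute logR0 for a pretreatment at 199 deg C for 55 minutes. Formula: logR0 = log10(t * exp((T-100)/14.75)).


logR0 = log10(t * exp((T - 100) / 14.75))
= log10(55 * exp((199 - 100) / 14.75))
= 4.6553

4.6553


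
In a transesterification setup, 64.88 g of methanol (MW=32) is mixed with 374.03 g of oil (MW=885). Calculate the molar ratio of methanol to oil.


Molar ratio = n_MeOH / n_oil = (MeOH/32) / (oil/885) = (MeOH * 885) / (32 * oil)
= (64.88 * 885) / (32 * 374.03)
= 4.7973

4.7973


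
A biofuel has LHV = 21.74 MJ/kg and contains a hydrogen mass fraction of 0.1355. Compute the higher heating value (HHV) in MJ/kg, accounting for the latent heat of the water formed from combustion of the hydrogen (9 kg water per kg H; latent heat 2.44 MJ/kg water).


HHV = LHV + H_frac * 9 * 2.44
= 21.74 + 0.1355 * 9 * 2.44
= 24.7156 MJ/kg

24.7156 MJ/kg


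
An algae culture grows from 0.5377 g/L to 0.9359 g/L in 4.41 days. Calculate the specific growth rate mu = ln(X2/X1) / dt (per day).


mu = ln(X2/X1) / dt
= ln(0.9359/0.5377) / 4.41
= 0.1257 per day

0.1257 per day


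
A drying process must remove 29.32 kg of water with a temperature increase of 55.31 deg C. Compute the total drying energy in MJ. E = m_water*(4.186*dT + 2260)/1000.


E = m_water * (4.186 * dT + 2260) / 1000
= 29.32 * (4.186 * 55.31 + 2260) / 1000
= 73.0516 MJ

73.0516 MJ


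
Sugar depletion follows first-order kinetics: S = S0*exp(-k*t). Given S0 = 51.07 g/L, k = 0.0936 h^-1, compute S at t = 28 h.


S = S0 * exp(-k * t)
S = 51.07 * exp(-0.0936 * 28)
S = 3.7151 g/L

3.7151 g/L


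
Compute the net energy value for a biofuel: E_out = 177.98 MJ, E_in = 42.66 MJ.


NEV = E_out - E_in
= 177.98 - 42.66
= 135.3200 MJ

135.3200 MJ


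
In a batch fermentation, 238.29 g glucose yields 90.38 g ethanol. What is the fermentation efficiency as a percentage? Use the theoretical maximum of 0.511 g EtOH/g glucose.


Fermentation efficiency = (actual / (0.511 * glucose)) * 100
= (90.38 / (0.511 * 238.29)) * 100
= 74.2242%

74.2242%


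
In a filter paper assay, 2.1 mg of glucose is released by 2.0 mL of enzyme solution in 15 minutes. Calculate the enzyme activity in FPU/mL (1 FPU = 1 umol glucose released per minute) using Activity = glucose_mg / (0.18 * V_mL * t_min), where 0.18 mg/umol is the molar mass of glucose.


Activity = glucose_mg / (0.18 mg/umol * V_mL * t_min)
= 2.1 / (0.18 * 2.0 * 15)
= 0.3889 FPU/mL

0.3889 FPU/mL


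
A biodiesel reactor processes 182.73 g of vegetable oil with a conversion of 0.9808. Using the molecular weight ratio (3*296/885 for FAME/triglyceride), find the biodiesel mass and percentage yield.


m_FAME = oil * conv * (3 * 296 / 885) = oil * conv * (888/885)
= 182.73 * 0.9808 * 888 / 885
= 179.8291 g
Y = m_FAME / oil * 100 = conv * (888/885) * 100
= 0.9808 * 888 / 885 * 100
= 98.41%

179.8291 g FAME; Y = 98.41%


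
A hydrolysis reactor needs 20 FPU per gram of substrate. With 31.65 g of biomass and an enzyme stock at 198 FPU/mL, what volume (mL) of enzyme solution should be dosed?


V = dosage * m_sub / activity
V = 20 * 31.65 / 198
V = 3.1970 mL

3.1970 mL


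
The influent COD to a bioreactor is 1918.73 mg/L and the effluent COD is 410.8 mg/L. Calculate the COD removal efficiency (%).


eta = (COD_in - COD_out) / COD_in * 100
= (1918.73 - 410.8) / 1918.73 * 100
= 78.5900%

78.5900%


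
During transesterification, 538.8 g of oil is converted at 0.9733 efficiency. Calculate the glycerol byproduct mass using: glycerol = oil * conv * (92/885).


glycerol = oil * conv * (92/885)
= 538.8 * 0.9733 * 92 / 885
= 54.5154 g

54.5154 g


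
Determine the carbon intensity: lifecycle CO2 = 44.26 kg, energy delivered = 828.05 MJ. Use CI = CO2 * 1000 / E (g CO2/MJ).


CI = CO2 * 1000 / E
= 44.26 * 1000 / 828.05
= 53.4509 g CO2/MJ

53.4509 g CO2/MJ


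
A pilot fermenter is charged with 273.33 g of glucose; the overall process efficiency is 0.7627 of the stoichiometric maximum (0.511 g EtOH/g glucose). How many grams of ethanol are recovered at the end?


Actual ethanol: m = 0.511 * 273.33 * 0.7627
m = 106.5276 g

106.5276 g


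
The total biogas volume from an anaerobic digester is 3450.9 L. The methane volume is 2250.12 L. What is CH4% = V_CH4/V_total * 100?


CH4% = V_CH4 / V_total * 100
= 2250.12 / 3450.9 * 100
= 65.2039%

65.2039%


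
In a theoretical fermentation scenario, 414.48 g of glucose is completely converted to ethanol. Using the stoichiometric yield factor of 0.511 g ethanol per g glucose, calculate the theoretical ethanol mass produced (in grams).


Theoretical ethanol yield: m_EtOH = 0.511 * m_glucose
m_EtOH = 0.511 * 414.48 = 211.7993 g

211.7993 g


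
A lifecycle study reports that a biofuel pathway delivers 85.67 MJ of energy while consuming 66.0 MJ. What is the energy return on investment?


EROI = E_out / E_in
= 85.67 / 66.0
= 1.2980

1.2980


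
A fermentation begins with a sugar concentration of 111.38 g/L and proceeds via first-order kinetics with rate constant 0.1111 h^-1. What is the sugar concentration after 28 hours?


S = S0 * exp(-k * t)
S = 111.38 * exp(-0.1111 * 28)
S = 4.9637 g/L

4.9637 g/L


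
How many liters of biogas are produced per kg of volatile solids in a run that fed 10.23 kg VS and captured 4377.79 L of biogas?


Y = V / VS
= 4377.79 / 10.23
= 427.9365 L/kg VS

427.9365 L/kg VS


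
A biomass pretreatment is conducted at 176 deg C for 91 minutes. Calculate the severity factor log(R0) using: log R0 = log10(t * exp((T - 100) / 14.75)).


logR0 = log10(t * exp((T - 100) / 14.75))
= log10(91 * exp((176 - 100) / 14.75))
= 4.1968

4.1968


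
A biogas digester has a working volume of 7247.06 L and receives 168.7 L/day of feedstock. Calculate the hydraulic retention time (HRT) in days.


HRT = V / Q
= 7247.06 / 168.7
= 42.9583 days

42.9583 days


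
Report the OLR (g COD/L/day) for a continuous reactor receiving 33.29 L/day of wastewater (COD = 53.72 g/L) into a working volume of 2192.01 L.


OLR = Q * S / V
= 33.29 * 53.72 / 2192.01
= 0.8158 g/L/day

0.8158 g/L/day


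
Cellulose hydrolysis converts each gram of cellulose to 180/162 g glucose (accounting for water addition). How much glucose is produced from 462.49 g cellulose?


glucose = cellulose * 180/162
= 462.49 * 180/162
= 513.8778 g

513.8778 g


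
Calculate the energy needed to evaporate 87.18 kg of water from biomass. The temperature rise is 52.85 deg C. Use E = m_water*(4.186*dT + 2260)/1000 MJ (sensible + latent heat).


E = m_water * (4.186 * dT + 2260) / 1000
= 87.18 * (4.186 * 52.85 + 2260) / 1000
= 216.3136 MJ

216.3136 MJ


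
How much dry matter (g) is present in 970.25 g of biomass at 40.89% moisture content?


Wd = Ww * (1 - MC/100)
= 970.25 * (1 - 40.89/100)
= 573.5148 g

573.5148 g


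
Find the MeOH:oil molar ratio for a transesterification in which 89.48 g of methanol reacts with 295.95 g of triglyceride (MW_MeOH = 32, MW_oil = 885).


Molar ratio = n_MeOH / n_oil = (MeOH/32) / (oil/885) = (MeOH * 885) / (32 * oil)
= (89.48 * 885) / (32 * 295.95)
= 8.3618

8.3618


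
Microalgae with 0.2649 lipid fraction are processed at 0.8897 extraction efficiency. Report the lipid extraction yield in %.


Y = lipid_content * extraction_eff * 100
= 0.2649 * 0.8897 * 100
= 23.5682%

23.5682%


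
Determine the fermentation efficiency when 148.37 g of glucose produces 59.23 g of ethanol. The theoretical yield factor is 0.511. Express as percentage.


Fermentation efficiency = (actual / (0.511 * glucose)) * 100
= (59.23 / (0.511 * 148.37)) * 100
= 78.1222%

78.1222%


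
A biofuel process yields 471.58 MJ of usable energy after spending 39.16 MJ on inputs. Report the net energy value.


NEV = E_out - E_in
= 471.58 - 39.16
= 432.4200 MJ

432.4200 MJ


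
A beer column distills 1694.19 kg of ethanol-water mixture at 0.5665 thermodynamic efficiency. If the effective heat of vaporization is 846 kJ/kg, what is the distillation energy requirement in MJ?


E = m * 846 / (eta * 1000)
= 1694.19 * 846 / (0.5665 * 1000)
= 2530.0702 MJ

2530.0702 MJ


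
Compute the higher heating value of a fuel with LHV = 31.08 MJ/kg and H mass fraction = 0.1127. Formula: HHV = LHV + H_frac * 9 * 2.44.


HHV = LHV + H_frac * 9 * 2.44
= 31.08 + 0.1127 * 9 * 2.44
= 33.5549 MJ/kg

33.5549 MJ/kg


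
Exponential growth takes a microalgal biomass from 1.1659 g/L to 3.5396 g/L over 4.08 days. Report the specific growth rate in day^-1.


mu = ln(X2/X1) / dt
= ln(3.5396/1.1659) / 4.08
= 0.2722 per day

0.2722 per day


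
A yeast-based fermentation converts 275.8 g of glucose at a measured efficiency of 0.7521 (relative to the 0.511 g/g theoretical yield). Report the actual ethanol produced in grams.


Actual ethanol: m = 0.511 * 275.8 * 0.7521
m = 105.9963 g

105.9963 g


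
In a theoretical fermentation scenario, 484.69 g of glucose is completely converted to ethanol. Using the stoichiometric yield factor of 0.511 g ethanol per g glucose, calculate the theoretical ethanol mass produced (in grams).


Theoretical ethanol yield: m_EtOH = 0.511 * m_glucose
m_EtOH = 0.511 * 484.69 = 247.6766 g

247.6766 g


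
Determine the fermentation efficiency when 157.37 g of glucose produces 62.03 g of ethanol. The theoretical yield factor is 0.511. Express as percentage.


Fermentation efficiency = (actual / (0.511 * glucose)) * 100
= (62.03 / (0.511 * 157.37)) * 100
= 77.1363%

77.1363%


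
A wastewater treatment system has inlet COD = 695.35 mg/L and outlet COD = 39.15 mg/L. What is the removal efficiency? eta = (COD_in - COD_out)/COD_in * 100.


eta = (COD_in - COD_out) / COD_in * 100
= (695.35 - 39.15) / 695.35 * 100
= 94.3697%

94.3697%


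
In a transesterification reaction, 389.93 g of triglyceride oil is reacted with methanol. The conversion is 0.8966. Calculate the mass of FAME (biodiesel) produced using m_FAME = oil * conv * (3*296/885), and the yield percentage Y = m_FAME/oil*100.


m_FAME = oil * conv * (3 * 296 / 885) = oil * conv * (888/885)
= 389.93 * 0.8966 * 888 / 885
= 350.7964 g
Y = m_FAME / oil * 100 = conv * (888/885) * 100
= 0.8966 * 888 / 885 * 100
= 89.96%

350.7964 g FAME; Y = 89.96%


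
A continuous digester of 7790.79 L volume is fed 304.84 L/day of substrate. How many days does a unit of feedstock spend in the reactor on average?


HRT = V / Q
= 7790.79 / 304.84
= 25.5570 days

25.5570 days


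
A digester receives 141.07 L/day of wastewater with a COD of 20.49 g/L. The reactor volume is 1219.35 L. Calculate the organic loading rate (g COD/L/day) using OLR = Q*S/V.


OLR = Q * S / V
= 141.07 * 20.49 / 1219.35
= 2.3705 g/L/day

2.3705 g/L/day


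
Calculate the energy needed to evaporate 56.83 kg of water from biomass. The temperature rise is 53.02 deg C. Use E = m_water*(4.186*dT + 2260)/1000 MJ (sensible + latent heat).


E = m_water * (4.186 * dT + 2260) / 1000
= 56.83 * (4.186 * 53.02 + 2260) / 1000
= 141.0487 MJ

141.0487 MJ


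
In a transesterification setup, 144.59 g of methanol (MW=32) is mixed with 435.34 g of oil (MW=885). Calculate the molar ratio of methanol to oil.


Molar ratio = n_MeOH / n_oil = (MeOH/32) / (oil/885) = (MeOH * 885) / (32 * oil)
= (144.59 * 885) / (32 * 435.34)
= 9.1855

9.1855


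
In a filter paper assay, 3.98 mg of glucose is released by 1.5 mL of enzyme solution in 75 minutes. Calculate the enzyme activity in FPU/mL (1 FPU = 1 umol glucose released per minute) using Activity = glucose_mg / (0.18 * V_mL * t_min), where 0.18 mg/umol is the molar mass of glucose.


Activity = glucose_mg / (0.18 mg/umol * V_mL * t_min)
= 3.98 / (0.18 * 1.5 * 75)
= 0.1965 FPU/mL

0.1965 FPU/mL


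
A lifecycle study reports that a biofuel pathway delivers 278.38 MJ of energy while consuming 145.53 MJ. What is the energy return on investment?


EROI = E_out / E_in
= 278.38 / 145.53
= 1.9129

1.9129


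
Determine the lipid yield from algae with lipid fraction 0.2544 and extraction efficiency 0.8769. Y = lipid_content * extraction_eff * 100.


Y = lipid_content * extraction_eff * 100
= 0.2544 * 0.8769 * 100
= 22.3083%

22.3083%


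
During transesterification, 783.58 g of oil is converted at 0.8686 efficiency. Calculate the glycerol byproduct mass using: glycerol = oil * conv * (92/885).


glycerol = oil * conv * (92/885)
= 783.58 * 0.8686 * 92 / 885
= 70.7535 g

70.7535 g


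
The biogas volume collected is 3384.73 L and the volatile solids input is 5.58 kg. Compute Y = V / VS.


Y = V / VS
= 3384.73 / 5.58
= 606.5824 L/kg VS

606.5824 L/kg VS


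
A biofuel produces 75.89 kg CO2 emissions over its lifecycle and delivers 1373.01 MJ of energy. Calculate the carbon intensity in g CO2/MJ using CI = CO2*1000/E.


CI = CO2 * 1000 / E
= 75.89 * 1000 / 1373.01
= 55.2727 g CO2/MJ

55.2727 g CO2/MJ


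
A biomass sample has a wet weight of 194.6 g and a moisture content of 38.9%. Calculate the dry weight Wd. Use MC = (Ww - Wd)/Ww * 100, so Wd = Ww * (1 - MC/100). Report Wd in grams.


Wd = Ww * (1 - MC/100)
= 194.6 * (1 - 38.9/100)
= 118.9006 g

118.9006 g


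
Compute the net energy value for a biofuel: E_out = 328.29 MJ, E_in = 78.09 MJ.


NEV = E_out - E_in
= 328.29 - 78.09
= 250.2000 MJ

250.2000 MJ


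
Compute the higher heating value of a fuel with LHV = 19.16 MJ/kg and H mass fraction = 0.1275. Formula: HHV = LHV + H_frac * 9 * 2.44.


HHV = LHV + H_frac * 9 * 2.44
= 19.16 + 0.1275 * 9 * 2.44
= 21.9599 MJ/kg

21.9599 MJ/kg


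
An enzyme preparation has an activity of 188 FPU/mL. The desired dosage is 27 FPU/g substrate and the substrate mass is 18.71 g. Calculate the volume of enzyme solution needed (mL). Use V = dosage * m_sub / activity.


V = dosage * m_sub / activity
V = 27 * 18.71 / 188
V = 2.6871 mL

2.6871 mL


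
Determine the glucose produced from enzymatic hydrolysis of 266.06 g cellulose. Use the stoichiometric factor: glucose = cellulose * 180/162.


glucose = cellulose * 180/162
= 266.06 * 180/162
= 295.6222 g

295.6222 g


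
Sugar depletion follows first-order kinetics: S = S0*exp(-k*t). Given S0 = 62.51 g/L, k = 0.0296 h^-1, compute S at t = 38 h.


S = S0 * exp(-k * t)
S = 62.51 * exp(-0.0296 * 38)
S = 20.2981 g/L

20.2981 g/L


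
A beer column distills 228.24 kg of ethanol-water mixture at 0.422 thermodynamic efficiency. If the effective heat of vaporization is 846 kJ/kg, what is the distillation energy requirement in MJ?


E = m * 846 / (eta * 1000)
= 228.24 * 846 / (0.422 * 1000)
= 457.5617 MJ

457.5617 MJ


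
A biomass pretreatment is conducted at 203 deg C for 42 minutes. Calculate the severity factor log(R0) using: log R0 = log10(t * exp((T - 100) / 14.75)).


logR0 = log10(t * exp((T - 100) / 14.75))
= log10(42 * exp((203 - 100) / 14.75))
= 4.6559

4.6559


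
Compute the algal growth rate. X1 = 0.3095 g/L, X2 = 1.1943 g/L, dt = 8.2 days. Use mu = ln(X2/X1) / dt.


mu = ln(X2/X1) / dt
= ln(1.1943/0.3095) / 8.2
= 0.1647 per day

0.1647 per day


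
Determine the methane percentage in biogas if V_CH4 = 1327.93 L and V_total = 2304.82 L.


CH4% = V_CH4 / V_total * 100
= 1327.93 / 2304.82 * 100
= 57.6153%

57.6153%


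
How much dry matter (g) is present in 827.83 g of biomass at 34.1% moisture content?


Wd = Ww * (1 - MC/100)
= 827.83 * (1 - 34.1/100)
= 545.5400 g

545.5400 g


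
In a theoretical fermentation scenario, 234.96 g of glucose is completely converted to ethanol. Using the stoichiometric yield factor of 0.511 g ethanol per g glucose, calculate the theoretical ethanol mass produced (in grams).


Theoretical ethanol yield: m_EtOH = 0.511 * m_glucose
m_EtOH = 0.511 * 234.96 = 120.0646 g

120.0646 g


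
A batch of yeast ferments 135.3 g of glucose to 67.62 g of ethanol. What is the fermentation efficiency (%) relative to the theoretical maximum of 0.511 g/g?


Fermentation efficiency = (actual / (0.511 * glucose)) * 100
= (67.62 / (0.511 * 135.3)) * 100
= 97.8040%

97.8040%


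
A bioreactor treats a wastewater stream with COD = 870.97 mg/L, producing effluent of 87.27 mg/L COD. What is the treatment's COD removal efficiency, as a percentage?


eta = (COD_in - COD_out) / COD_in * 100
= (870.97 - 87.27) / 870.97 * 100
= 89.9801%

89.9801%


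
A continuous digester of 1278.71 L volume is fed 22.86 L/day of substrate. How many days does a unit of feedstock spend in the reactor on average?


HRT = V / Q
= 1278.71 / 22.86
= 55.9366 days

55.9366 days


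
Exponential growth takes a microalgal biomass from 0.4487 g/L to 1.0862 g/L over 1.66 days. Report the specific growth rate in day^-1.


mu = ln(X2/X1) / dt
= ln(1.0862/0.4487) / 1.66
= 0.5326 per day

0.5326 per day


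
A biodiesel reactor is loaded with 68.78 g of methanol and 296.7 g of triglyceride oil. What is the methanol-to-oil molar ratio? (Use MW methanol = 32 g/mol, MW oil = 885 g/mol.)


Molar ratio = n_MeOH / n_oil = (MeOH/32) / (oil/885) = (MeOH * 885) / (32 * oil)
= (68.78 * 885) / (32 * 296.7)
= 6.4112

6.4112


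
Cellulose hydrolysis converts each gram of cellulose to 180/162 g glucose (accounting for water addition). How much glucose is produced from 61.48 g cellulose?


glucose = cellulose * 180/162
= 61.48 * 180/162
= 68.3111 g

68.3111 g


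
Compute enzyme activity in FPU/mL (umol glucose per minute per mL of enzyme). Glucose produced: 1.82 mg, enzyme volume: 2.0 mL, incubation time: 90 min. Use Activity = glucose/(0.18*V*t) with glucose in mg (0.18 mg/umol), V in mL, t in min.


Activity = glucose_mg / (0.18 mg/umol * V_mL * t_min)
= 1.82 / (0.18 * 2.0 * 90)
= 0.0562 FPU/mL

0.0562 FPU/mL


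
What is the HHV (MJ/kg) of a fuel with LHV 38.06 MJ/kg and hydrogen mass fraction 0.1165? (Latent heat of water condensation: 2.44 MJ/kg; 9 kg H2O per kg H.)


HHV = LHV + H_frac * 9 * 2.44
= 38.06 + 0.1165 * 9 * 2.44
= 40.6183 MJ/kg

40.6183 MJ/kg


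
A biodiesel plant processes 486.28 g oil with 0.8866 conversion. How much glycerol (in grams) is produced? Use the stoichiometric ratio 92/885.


glycerol = oil * conv * (92/885)
= 486.28 * 0.8866 * 92 / 885
= 44.8186 g

44.8186 g


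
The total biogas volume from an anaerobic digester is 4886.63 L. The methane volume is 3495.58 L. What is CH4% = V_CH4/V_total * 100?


CH4% = V_CH4 / V_total * 100
= 3495.58 / 4886.63 * 100
= 71.5336%

71.5336%


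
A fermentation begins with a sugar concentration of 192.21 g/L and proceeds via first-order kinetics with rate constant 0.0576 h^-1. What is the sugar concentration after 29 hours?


S = S0 * exp(-k * t)
S = 192.21 * exp(-0.0576 * 29)
S = 36.1685 g/L

36.1685 g/L


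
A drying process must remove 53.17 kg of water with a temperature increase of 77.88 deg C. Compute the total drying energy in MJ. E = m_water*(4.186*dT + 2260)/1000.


E = m_water * (4.186 * dT + 2260) / 1000
= 53.17 * (4.186 * 77.88 + 2260) / 1000
= 137.4979 MJ

137.4979 MJ


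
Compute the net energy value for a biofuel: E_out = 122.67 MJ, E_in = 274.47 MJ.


NEV = E_out - E_in
= 122.67 - 274.47
= -151.8000 MJ

-151.8000 MJ


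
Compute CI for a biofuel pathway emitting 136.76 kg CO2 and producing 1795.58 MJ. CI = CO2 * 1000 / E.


CI = CO2 * 1000 / E
= 136.76 * 1000 / 1795.58
= 76.1648 g CO2/MJ

76.1648 g CO2/MJ


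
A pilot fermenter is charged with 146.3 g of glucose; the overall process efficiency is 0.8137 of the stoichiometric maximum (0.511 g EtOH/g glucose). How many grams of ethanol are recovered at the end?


Actual ethanol: m = 0.511 * 146.3 * 0.8137
m = 60.8316 g

60.8316 g


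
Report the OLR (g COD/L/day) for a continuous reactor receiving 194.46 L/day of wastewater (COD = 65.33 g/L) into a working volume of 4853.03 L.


OLR = Q * S / V
= 194.46 * 65.33 / 4853.03
= 2.6178 g/L/day

2.6178 g/L/day


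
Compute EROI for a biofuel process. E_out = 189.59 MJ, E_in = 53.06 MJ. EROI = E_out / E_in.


EROI = E_out / E_in
= 189.59 / 53.06
= 3.5731

3.5731


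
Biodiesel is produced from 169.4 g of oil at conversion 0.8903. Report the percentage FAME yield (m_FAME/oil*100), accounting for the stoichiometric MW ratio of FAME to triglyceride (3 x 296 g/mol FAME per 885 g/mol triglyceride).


m_FAME = oil * conv * (3 * 296 / 885) = oil * conv * (888/885)
= 169.4 * 0.8903 * 888 / 885
= 151.3281 g
Y = m_FAME / oil * 100 = conv * (888/885) * 100
= 0.8903 * 888 / 885 * 100
= 89.33%

89.33%


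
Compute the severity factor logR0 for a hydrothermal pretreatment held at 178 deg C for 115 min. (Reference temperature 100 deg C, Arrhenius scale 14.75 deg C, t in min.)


logR0 = log10(t * exp((T - 100) / 14.75))
= log10(115 * exp((178 - 100) / 14.75))
= 4.3573

4.3573


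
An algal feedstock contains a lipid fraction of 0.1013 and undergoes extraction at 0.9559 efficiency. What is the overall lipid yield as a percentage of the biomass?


Y = lipid_content * extraction_eff * 100
= 0.1013 * 0.9559 * 100
= 9.6833%

9.6833%


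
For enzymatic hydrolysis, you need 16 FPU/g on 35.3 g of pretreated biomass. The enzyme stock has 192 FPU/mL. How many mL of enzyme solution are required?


V = dosage * m_sub / activity
V = 16 * 35.3 / 192
V = 2.9417 mL

2.9417 mL


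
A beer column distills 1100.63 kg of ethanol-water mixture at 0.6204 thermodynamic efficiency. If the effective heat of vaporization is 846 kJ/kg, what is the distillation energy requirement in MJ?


E = m * 846 / (eta * 1000)
= 1100.63 * 846 / (0.6204 * 1000)
= 1500.8591 MJ

1500.8591 MJ


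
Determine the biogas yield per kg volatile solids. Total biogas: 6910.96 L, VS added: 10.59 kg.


Y = V / VS
= 6910.96 / 10.59
= 652.5930 L/kg VS

652.5930 L/kg VS


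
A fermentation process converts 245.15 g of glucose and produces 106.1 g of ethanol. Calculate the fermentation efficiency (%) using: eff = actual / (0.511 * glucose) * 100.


Fermentation efficiency = (actual / (0.511 * glucose)) * 100
= (106.1 / (0.511 * 245.15)) * 100
= 84.6959%

84.6959%


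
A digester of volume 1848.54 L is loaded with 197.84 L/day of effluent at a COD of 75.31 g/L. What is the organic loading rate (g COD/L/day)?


OLR = Q * S / V
= 197.84 * 75.31 / 1848.54
= 8.0601 g/L/day

8.0601 g/L/day


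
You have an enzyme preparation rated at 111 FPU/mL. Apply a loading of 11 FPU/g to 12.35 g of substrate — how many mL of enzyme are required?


V = dosage * m_sub / activity
V = 11 * 12.35 / 111
V = 1.2239 mL

1.2239 mL


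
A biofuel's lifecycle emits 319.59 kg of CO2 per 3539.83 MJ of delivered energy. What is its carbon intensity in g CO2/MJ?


CI = CO2 * 1000 / E
= 319.59 * 1000 / 3539.83
= 90.2840 g CO2/MJ

90.2840 g CO2/MJ


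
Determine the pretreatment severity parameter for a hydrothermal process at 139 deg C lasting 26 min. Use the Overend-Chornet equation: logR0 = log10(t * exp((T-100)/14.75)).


logR0 = log10(t * exp((T - 100) / 14.75))
= log10(26 * exp((139 - 100) / 14.75))
= 2.5633

2.5633
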